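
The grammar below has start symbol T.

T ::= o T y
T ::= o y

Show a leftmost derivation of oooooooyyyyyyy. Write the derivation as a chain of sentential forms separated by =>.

T=>oTy=>ooTyy=>oooTyyy=>ooooTyyyy=>oooooTyyyyy=>ooooooTyyyyyy=>oooooooyyyyyyy

T => oTy   [T ::= o T y]
oTy => ooTyy   [T ::= o T y]
ooTyy => oooTyyy   [T ::= o T y]
oooTyyy => ooooTyyyy   [T ::= o T y]
ooooTyyyy => oooooTyyyyy   [T ::= o T y]
oooooTyyyyy => ooooooTyyyyyy   [T ::= o T y]
ooooooTyyyyyy => oooooooyyyyyyy   [T ::= o y]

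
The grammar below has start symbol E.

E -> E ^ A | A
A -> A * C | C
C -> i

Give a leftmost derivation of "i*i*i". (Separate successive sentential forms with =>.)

E => A => A*C => A*C*C => C*C*C => i*C*C => i*i*C => i*i*i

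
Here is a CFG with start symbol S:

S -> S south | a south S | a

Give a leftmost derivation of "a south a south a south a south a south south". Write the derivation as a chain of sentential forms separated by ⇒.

S ⇒ a south S   [S -> a south S]
a south S ⇒ a south S south   [S -> S south]
a south S south ⇒ a south a south S south   [S -> a south S]
a south a south S south ⇒ a south a south a south S south   [S -> a south S]
a south a south a south S south ⇒ a south a south a south S south south   [S -> S south]
a south a south a south S south south ⇒ a south a south a south a south S south south   [S -> a south S]
a south a south a south a south S south south ⇒ a south a south a south a south a south south   [S -> a]

S ⇒ a south S ⇒ a south S south ⇒ a south a south S south ⇒ a south a south a south S south ⇒ a south a south a south S south south ⇒ a south a south a south a south S south south ⇒ a south a south a south a south a south south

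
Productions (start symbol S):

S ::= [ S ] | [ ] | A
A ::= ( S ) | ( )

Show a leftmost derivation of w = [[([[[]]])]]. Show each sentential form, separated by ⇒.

S⇒[S]⇒[[S]]⇒[[A]]⇒[[(S)]]⇒[[([S])]]⇒[[([[S]])]]⇒[[([[[]]])]]

S ⇒ [S]   [S ::= [ S ]]
[S] ⇒ [[S]]   [S ::= [ S ]]
[[S]] ⇒ [[A]]   [S ::= A]
[[A]] ⇒ [[(S)]]   [A ::= ( S )]
[[(S)]] ⇒ [[([S])]]   [S ::= [ S ]]
[[([S])]] ⇒ [[([[S]])]]   [S ::= [ S ]]
[[([[S]])]] ⇒ [[([[[]]])]]   [S ::= [ ]]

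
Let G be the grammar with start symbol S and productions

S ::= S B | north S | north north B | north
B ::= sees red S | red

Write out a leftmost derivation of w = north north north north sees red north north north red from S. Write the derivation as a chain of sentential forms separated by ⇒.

S ⇒ S B ⇒ north S B ⇒ north north S B ⇒ north north north north B B ⇒ north north north north sees red S B ⇒ north north north north sees red north S B ⇒ north north north north sees red north north S B ⇒ north north north north sees red north north north B ⇒ north north north north sees red north north north red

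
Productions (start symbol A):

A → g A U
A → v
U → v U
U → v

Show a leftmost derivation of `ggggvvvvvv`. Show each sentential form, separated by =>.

A => gAU   [A → g A U]
gAU => ggAUU   [A → g A U]
ggAUU => gggAUUU   [A → g A U]
gggAUUU => ggggAUUUU   [A → g A U]
ggggAUUUU => ggggvUUUU   [A → v]
ggggvUUUU => ggggvvUUUU   [U → v U]
ggggvvUUUU => ggggvvvUUU   [U → v]
ggggvvvUUU => ggggvvvvUU   [U → v]
ggggvvvvUU => ggggvvvvvU   [U → v]
ggggvvvvvU => ggggvvvvvv   [U → v]

A => gAU => ggAUU => gggAUUU => ggggAUUUU => ggggvUUUU => ggggvvUUUU => ggggvvvUUU => ggggvvvvUU => ggggvvvvvU => ggggvvvvvv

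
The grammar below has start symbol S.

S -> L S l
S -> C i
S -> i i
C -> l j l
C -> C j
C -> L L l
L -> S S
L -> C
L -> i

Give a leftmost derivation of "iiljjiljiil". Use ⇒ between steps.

S ⇒ LSl   [S -> L S l]
LSl ⇒ CSl   [L -> C]
CSl ⇒ CjSl   [C -> C j]
CjSl ⇒ LLljSl   [C -> L L l]
LLljSl ⇒ CLljSl   [L -> C]
CLljSl ⇒ CjLljSl   [C -> C j]
CjLljSl ⇒ CjjLljSl   [C -> C j]
CjjLljSl ⇒ LLljjLljSl   [C -> L L l]
LLljjLljSl ⇒ iLljjLljSl   [L -> i]
iLljjLljSl ⇒ iiljjLljSl   [L -> i]
iiljjLljSl ⇒ iiljjiljSl   [L -> i]
iiljjiljSl ⇒ iiljjiljiil   [S -> i i]

S⇒LSl⇒CSl⇒CjSl⇒LLljSl⇒CLljSl⇒CjLljSl⇒CjjLljSl⇒LLljjLljSl⇒iLljjLljSl⇒iiljjLljSl⇒iiljjiljSl⇒iiljjiljiil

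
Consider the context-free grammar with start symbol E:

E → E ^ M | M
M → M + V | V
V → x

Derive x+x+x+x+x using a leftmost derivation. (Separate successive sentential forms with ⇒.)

E⇒M⇒M+V⇒M+V+V⇒M+V+V+V⇒M+V+V+V+V⇒V+V+V+V+V⇒x+V+V+V+V⇒x+x+V+V+V⇒x+x+x+V+V⇒x+x+x+x+V⇒x+x+x+x+x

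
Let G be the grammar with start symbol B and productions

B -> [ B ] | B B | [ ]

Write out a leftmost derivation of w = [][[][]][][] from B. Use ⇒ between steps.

B ⇒ BB ⇒ []B ⇒ []BB ⇒ []BBB ⇒ [][B]BB ⇒ [][BB]BB ⇒ [][[]B]BB ⇒ [][[][]]BB ⇒ [][[][]][]B ⇒ [][[][]][][]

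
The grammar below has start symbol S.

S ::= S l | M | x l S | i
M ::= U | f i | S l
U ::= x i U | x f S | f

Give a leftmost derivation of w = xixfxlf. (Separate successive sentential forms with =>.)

S => M   [S ::= M]
M => U   [M ::= U]
U => xiU   [U ::= x i U]
xiU => xixfS   [U ::= x f S]
xixfS => xixfxlS   [S ::= x l S]
xixfxlS => xixfxlM   [S ::= M]
xixfxlM => xixfxlU   [M ::= U]
xixfxlU => xixfxlf   [U ::= f]

S => M => U => xiU => xixfS => xixfxlS => xixfxlM => xixfxlU => xixfxlf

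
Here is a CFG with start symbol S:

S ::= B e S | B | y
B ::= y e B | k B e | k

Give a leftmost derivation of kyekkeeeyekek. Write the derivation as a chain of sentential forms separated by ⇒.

S ⇒ BeS ⇒ kBeeS ⇒ kyeBeeS ⇒ kyekBeeeS ⇒ kyekkeeeS ⇒ kyekkeeeBeS ⇒ kyekkeeeyeBeS ⇒ kyekkeeeyekeS ⇒ kyekkeeeyekeB ⇒ kyekkeeeyekek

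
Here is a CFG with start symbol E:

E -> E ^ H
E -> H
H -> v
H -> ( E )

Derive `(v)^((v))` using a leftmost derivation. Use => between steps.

E=>E^H=>H^H=>(E)^H=>(H)^H=>(v)^H=>(v)^(E)=>(v)^(H)=>(v)^((E))=>(v)^((H))=>(v)^((v))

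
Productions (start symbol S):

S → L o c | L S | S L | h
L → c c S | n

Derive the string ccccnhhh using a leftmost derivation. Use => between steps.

S=>LS=>ccSS=>ccLSS=>ccccSSS=>ccccLSSS=>ccccnSSS=>ccccnhSS=>ccccnhhS=>ccccnhhh

S => LS   [S → L S]
LS => ccSS   [L → c c S]
ccSS => ccLSS   [S → L S]
ccLSS => ccccSSS   [L → c c S]
ccccSSS => ccccLSSS   [S → L S]
ccccLSSS => ccccnSSS   [L → n]
ccccnSSS => ccccnhSS   [S → h]
ccccnhSS => ccccnhhS   [S → h]
ccccnhhS => ccccnhhh   [S → h]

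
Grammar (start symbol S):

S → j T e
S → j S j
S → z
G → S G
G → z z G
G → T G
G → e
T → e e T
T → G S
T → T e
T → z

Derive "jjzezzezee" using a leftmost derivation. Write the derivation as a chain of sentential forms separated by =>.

S=>jTe=>jTee=>jGSee=>jSGSee=>jjTeGSee=>jjzeGSee=>jjzezzGSee=>jjzezzeSee=>jjzezzezee

S => jTe   [S → j T e]
jTe => jTee   [T → T e]
jTee => jGSee   [T → G S]
jGSee => jSGSee   [G → S G]
jSGSee => jjTeGSee   [S → j T e]
jjTeGSee => jjzeGSee   [T → z]
jjzeGSee => jjzezzGSee   [G → z z G]
jjzezzGSee => jjzezzeSee   [G → e]
jjzezzeSee => jjzezzezee   [S → z]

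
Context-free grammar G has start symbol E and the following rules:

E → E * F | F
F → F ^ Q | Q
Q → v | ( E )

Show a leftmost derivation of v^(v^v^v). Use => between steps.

E => F   [E → F]
F => F^Q   [F → F ^ Q]
F^Q => Q^Q   [F → Q]
Q^Q => v^Q   [Q → v]
v^Q => v^(E)   [Q → ( E )]
v^(E) => v^(F)   [E → F]
v^(F) => v^(F^Q)   [F → F ^ Q]
v^(F^Q) => v^(F^Q^Q)   [F → F ^ Q]
v^(F^Q^Q) => v^(Q^Q^Q)   [F → Q]
v^(Q^Q^Q) => v^(v^Q^Q)   [Q → v]
v^(v^Q^Q) => v^(v^v^Q)   [Q → v]
v^(v^v^Q) => v^(v^v^v)   [Q → v]

E => F => F^Q => Q^Q => v^Q => v^(E) => v^(F) => v^(F^Q) => v^(F^Q^Q) => v^(Q^Q^Q) => v^(v^Q^Q) => v^(v^v^Q) => v^(v^v^v)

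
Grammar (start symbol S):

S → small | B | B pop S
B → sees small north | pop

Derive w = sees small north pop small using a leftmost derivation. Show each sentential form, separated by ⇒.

S ⇒ B pop S   [S → B pop S]
B pop S ⇒ sees small north pop S   [B → sees small north]
sees small north pop S ⇒ sees small north pop small   [S → small]

S ⇒ B pop S ⇒ sees small north pop S ⇒ sees small north pop small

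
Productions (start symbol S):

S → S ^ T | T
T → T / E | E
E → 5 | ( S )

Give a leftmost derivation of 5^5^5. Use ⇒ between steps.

S ⇒ S^T ⇒ S^T^T ⇒ T^T^T ⇒ E^T^T ⇒ 5^T^T ⇒ 5^E^T ⇒ 5^5^T ⇒ 5^5^E ⇒ 5^5^5

S ⇒ S^T   [S → S ^ T]
S^T ⇒ S^T^T   [S → S ^ T]
S^T^T ⇒ T^T^T   [S → T]
T^T^T ⇒ E^T^T   [T → E]
E^T^T ⇒ 5^T^T   [E → 5]
5^T^T ⇒ 5^E^T   [T → E]
5^E^T ⇒ 5^5^T   [E → 5]
5^5^T ⇒ 5^5^E   [T → E]
5^5^E ⇒ 5^5^5   [E → 5]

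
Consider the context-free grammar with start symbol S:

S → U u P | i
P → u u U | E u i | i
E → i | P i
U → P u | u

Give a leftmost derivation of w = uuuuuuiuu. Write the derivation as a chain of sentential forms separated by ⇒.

S ⇒ UuP ⇒ uuP ⇒ uuuuU ⇒ uuuuPu ⇒ uuuuuuUu ⇒ uuuuuuPuu ⇒ uuuuuuiuu

S ⇒ UuP   [S → U u P]
UuP ⇒ uuP   [U → u]
uuP ⇒ uuuuU   [P → u u U]
uuuuU ⇒ uuuuPu   [U → P u]
uuuuPu ⇒ uuuuuuUu   [P → u u U]
uuuuuuUu ⇒ uuuuuuPuu   [U → P u]
uuuuuuPuu ⇒ uuuuuuiuu   [P → i]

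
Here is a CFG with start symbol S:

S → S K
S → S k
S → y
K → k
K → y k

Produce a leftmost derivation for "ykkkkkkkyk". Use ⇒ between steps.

S ⇒ SK   [S → S K]
SK ⇒ SKK   [S → S K]
SKK ⇒ SKKK   [S → S K]
SKKK ⇒ SkKKK   [S → S k]
SkKKK ⇒ SKkKKK   [S → S K]
SKkKKK ⇒ SkKkKKK   [S → S k]
SkKkKKK ⇒ SkkKkKKK   [S → S k]
SkkKkKKK ⇒ SKkkKkKKK   [S → S K]
SKkkKkKKK ⇒ yKkkKkKKK   [S → y]
yKkkKkKKK ⇒ ykkkKkKKK   [K → k]
ykkkKkKKK ⇒ ykkkkkKKK   [K → k]
ykkkkkKKK ⇒ ykkkkkkKK   [K → k]
ykkkkkkKK ⇒ ykkkkkkkK   [K → k]
ykkkkkkkK ⇒ ykkkkkkkyk   [K → y k]

S⇒SK⇒SKK⇒SKKK⇒SkKKK⇒SKkKKK⇒SkKkKKK⇒SkkKkKKK⇒SKkkKkKKK⇒yKkkKkKKK⇒ykkkKkKKK⇒ykkkkkKKK⇒ykkkkkkKK⇒ykkkkkkkK⇒ykkkkkkkyk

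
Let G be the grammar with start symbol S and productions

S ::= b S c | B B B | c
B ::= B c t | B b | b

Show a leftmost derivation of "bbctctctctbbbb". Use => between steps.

S => BBB   [S ::= B B B]
BBB => bBB   [B ::= b]
bBB => bBctB   [B ::= B c t]
bBctB => bBctctB   [B ::= B c t]
bBctctB => bBctctctB   [B ::= B c t]
bBctctctB => bBctctctctB   [B ::= B c t]
bBctctctctB => bbctctctctB   [B ::= b]
bbctctctctB => bbctctctctBb   [B ::= B b]
bbctctctctBb => bbctctctctBbb   [B ::= B b]
bbctctctctBbb => bbctctctctBbbb   [B ::= B b]
bbctctctctBbbb => bbctctctctbbbb   [B ::= b]

S => BBB => bBB => bBctB => bBctctB => bBctctctB => bBctctctctB => bbctctctctB => bbctctctctBb => bbctctctctBbb => bbctctctctBbbb => bbctctctctbbbb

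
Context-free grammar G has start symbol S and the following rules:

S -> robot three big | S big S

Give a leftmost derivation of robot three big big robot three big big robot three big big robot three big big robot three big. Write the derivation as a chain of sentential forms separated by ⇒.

S ⇒ S big S   [S -> S big S]
S big S ⇒ S big S big S   [S -> S big S]
S big S big S ⇒ robot three big big S big S   [S -> robot three big]
robot three big big S big S ⇒ robot three big big robot three big big S   [S -> robot three big]
robot three big big robot three big big S ⇒ robot three big big robot three big big S big S   [S -> S big S]
robot three big big robot three big big S big S ⇒ robot three big big robot three big big S big S big S   [S -> S big S]
robot three big big robot three big big S big S big S ⇒ robot three big big robot three big big robot three big big S big S   [S -> robot three big]
robot three big big robot three big big robot three big big S big S ⇒ robot three big big robot three big big robot three big big robot three big big S   [S -> robot three big]
robot three big big robot three big big robot three big big robot three big big S ⇒ robot three big big robot three big big robot three big big robot three big big robot three big   [S -> robot three big]

S ⇒ S big S ⇒ S big S big S ⇒ robot three big big S big S ⇒ robot three big big robot three big big S ⇒ robot three big big robot three big big S big S ⇒ robot three big big robot three big big S big S big S ⇒ robot three big big robot three big big robot three big big S big S ⇒ robot three big big robot three big big robot three big big robot three big big S ⇒ robot three big big robot three big big robot three big big robot three big big robot three big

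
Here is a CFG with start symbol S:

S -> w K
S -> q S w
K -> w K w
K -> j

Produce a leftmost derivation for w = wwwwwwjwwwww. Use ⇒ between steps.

S ⇒ wK ⇒ wwKw ⇒ wwwKww ⇒ wwwwKwww ⇒ wwwwwKwwww ⇒ wwwwwwKwwwww ⇒ wwwwwwjwwwww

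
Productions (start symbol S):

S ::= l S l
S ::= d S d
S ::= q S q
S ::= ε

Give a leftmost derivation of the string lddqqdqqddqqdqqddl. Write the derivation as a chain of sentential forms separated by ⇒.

S ⇒ lSl   [S ::= l S l]
lSl ⇒ ldSdl   [S ::= d S d]
ldSdl ⇒ lddSddl   [S ::= d S d]
lddSddl ⇒ lddqSqddl   [S ::= q S q]
lddqSqddl ⇒ lddqqSqqddl   [S ::= q S q]
lddqqSqqddl ⇒ lddqqdSdqqddl   [S ::= d S d]
lddqqdSdqqddl ⇒ lddqqdqSqdqqddl   [S ::= q S q]
lddqqdqSqdqqddl ⇒ lddqqdqqSqqdqqddl   [S ::= q S q]
lddqqdqqSqqdqqddl ⇒ lddqqdqqdSdqqdqqddl   [S ::= d S d]
lddqqdqqdSdqqdqqddl ⇒ lddqqdqqddqqdqqddl   [S ::= ε]

S⇒lSl⇒ldSdl⇒lddSddl⇒lddqSqddl⇒lddqqSqqddl⇒lddqqdSdqqddl⇒lddqqdqSqdqqddl⇒lddqqdqqSqqdqqddl⇒lddqqdqqdSdqqdqqddl⇒lddqqdqqddqqdqqddl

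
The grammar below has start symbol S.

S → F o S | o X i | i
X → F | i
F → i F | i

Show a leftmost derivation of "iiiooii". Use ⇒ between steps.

S ⇒ FoS   [S → F o S]
FoS ⇒ iFoS   [F → i F]
iFoS ⇒ iiFoS   [F → i F]
iiFoS ⇒ iiioS   [F → i]
iiioS ⇒ iiiooXi   [S → o X i]
iiiooXi ⇒ iiiooFi   [X → F]
iiiooFi ⇒ iiiooii   [F → i]

S ⇒ FoS ⇒ iFoS ⇒ iiFoS ⇒ iiioS ⇒ iiiooXi ⇒ iiiooFi ⇒ iiiooii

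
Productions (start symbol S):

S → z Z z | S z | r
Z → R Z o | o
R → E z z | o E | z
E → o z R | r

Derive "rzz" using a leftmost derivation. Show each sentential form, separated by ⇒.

S ⇒ Sz ⇒ Szz ⇒ rzz

S ⇒ Sz   [S → S z]
Sz ⇒ Szz   [S → S z]
Szz ⇒ rzz   [S → r]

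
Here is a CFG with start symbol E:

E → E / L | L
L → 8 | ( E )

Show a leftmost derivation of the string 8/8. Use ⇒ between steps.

E⇒E/L⇒L/L⇒8/L⇒8/8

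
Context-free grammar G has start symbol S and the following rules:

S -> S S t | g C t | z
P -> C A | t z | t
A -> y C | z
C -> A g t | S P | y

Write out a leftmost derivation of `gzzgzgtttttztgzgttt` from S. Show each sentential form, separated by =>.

S=>SSt=>gCtSt=>gSPtSt=>gSStPtSt=>gzStPtSt=>gzSSttPtSt=>gzzSttPtSt=>gzzgCtttPtSt=>gzzgAgttttPtSt=>gzzgzgttttPtSt=>gzzgzgtttttztSt=>gzzgzgtttttztgCtt=>gzzgzgtttttztgAgttt=>gzzgzgtttttztgzgttt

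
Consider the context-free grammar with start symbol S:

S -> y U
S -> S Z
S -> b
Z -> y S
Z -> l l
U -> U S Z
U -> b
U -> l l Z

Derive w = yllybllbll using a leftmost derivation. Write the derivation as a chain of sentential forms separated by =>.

S => yU => yUSZ => yllZSZ => yllySSZ => yllySZSZ => yllybZSZ => yllybllSZ => yllybllbZ => yllybllbll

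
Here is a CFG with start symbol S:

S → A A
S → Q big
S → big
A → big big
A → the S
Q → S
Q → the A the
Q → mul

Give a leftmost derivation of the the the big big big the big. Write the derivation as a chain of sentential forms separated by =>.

S => Q big => the A the big => the the S the big => the the A A the big => the the the S A the big => the the the big A the big => the the the big big big the big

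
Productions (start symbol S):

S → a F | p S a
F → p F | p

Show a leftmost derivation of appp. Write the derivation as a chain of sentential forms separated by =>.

S => aF   [S → a F]
aF => apF   [F → p F]
apF => appF   [F → p F]
appF => appp   [F → p]

S=>aF=>apF=>appF=>appp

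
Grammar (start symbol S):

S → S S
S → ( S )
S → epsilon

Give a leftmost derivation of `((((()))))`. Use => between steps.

S => SS   [S → S S]
SS => (S)S   [S → ( S )]
(S)S => ((S))S   [S → ( S )]
((S))S => ((SS))S   [S → S S]
((SS))S => (((S)S))S   [S → ( S )]
(((S)S))S => ((((S))S))S   [S → ( S )]
((((S))S))S => (((((S)))S))S   [S → ( S )]
(((((S)))S))S => ((((()))S))S   [S → epsilon]
((((()))S))S => ((((()))))S   [S → epsilon]
((((()))))S => ((((()))))   [S → epsilon]

S => SS => (S)S => ((S))S => ((SS))S => (((S)S))S => ((((S))S))S => (((((S)))S))S => ((((()))S))S => ((((()))))S => ((((()))))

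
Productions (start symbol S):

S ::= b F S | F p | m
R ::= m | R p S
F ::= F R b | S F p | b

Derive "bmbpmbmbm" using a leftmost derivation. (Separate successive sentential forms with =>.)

S=>bFS=>bFRbS=>bFRbRbS=>bSFpRbRbS=>bmFpRbRbS=>bmbpRbRbS=>bmbpmbRbS=>bmbpmbmbS=>bmbpmbmbm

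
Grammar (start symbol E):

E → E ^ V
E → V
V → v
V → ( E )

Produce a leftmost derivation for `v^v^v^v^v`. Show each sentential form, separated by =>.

E => E^V => E^V^V => E^V^V^V => E^V^V^V^V => V^V^V^V^V => v^V^V^V^V => v^v^V^V^V => v^v^v^V^V => v^v^v^v^V => v^v^v^v^v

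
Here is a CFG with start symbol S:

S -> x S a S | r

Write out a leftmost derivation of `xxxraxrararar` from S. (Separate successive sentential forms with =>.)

S=>xSaS=>xxSaSaS=>xxxSaSaSaS=>xxxraSaSaS=>xxxraxSaSaSaS=>xxxraxraSaSaS=>xxxraxraraSaS=>xxxraxrararaS=>xxxraxrararar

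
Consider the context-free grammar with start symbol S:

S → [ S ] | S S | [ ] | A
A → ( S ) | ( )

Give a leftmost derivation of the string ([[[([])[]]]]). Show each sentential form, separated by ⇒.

S ⇒ A   [S → A]
A ⇒ (S)   [A → ( S )]
(S) ⇒ ([S])   [S → [ S ]]
([S]) ⇒ ([[S]])   [S → [ S ]]
([[S]]) ⇒ ([[[S]]])   [S → [ S ]]
([[[S]]]) ⇒ ([[[SS]]])   [S → S S]
([[[SS]]]) ⇒ ([[[AS]]])   [S → A]
([[[AS]]]) ⇒ ([[[(S)S]]])   [A → ( S )]
([[[(S)S]]]) ⇒ ([[[([])S]]])   [S → [ ]]
([[[([])S]]]) ⇒ ([[[([])[]]]])   [S → [ ]]

S ⇒ A ⇒ (S) ⇒ ([S]) ⇒ ([[S]]) ⇒ ([[[S]]]) ⇒ ([[[SS]]]) ⇒ ([[[AS]]]) ⇒ ([[[(S)S]]]) ⇒ ([[[([])S]]]) ⇒ ([[[([])[]]]])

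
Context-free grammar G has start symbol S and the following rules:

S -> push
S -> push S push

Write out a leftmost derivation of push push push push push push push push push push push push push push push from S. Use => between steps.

S => push S push   [S -> push S push]
push S push => push push S push push   [S -> push S push]
push push S push push => push push push S push push push   [S -> push S push]
push push push S push push push => push push push push S push push push push   [S -> push S push]
push push push push S push push push push => push push push push push S push push push push push   [S -> push S push]
push push push push push S push push push push push => push push push push push push S push push push push push push   [S -> push S push]
push push push push push push S push push push push push push => push push push push push push push S push push push push push push push   [S -> push S push]
push push push push push push push S push push push push push push push => push push push push push push push push push push push push push push push   [S -> push]

S => push S push => push push S push push => push push push S push push push => push push push push S push push push push => push push push push push S push push push push push => push push push push push push S push push push push push push => push push push push push push push S push push push push push push push => push push push push push push push push push push push push push push push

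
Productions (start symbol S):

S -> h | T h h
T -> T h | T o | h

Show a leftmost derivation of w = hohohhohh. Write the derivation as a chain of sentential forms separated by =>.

S => Thh   [S -> T h h]
Thh => Tohh   [T -> T o]
Tohh => Thohh   [T -> T h]
Thohh => Thhohh   [T -> T h]
Thhohh => Tohhohh   [T -> T o]
Tohhohh => Thohhohh   [T -> T h]
Thohhohh => Tohohhohh   [T -> T o]
Tohohhohh => hohohhohh   [T -> h]

S => Thh => Tohh => Thohh => Thhohh => Tohhohh => Thohhohh => Tohohhohh => hohohhohh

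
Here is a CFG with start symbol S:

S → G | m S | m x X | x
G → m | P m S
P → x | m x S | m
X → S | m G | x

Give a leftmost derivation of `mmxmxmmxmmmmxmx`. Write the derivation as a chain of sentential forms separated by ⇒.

S ⇒ mS   [S → m S]
mS ⇒ mG   [S → G]
mG ⇒ mPmS   [G → P m S]
mPmS ⇒ mmxSmS   [P → m x S]
mmxSmS ⇒ mmxmxXmS   [S → m x X]
mmxmxXmS ⇒ mmxmxmGmS   [X → m G]
mmxmxmGmS ⇒ mmxmxmPmSmS   [G → P m S]
mmxmxmPmSmS ⇒ mmxmxmmxSmSmS   [P → m x S]
mmxmxmmxSmSmS ⇒ mmxmxmmxmSmSmS   [S → m S]
mmxmxmmxmSmSmS ⇒ mmxmxmmxmmSmSmS   [S → m S]
mmxmxmmxmmSmSmS ⇒ mmxmxmmxmmGmSmS   [S → G]
mmxmxmmxmmGmSmS ⇒ mmxmxmmxmmmmSmS   [G → m]
mmxmxmmxmmmmSmS ⇒ mmxmxmmxmmmmxmS   [S → x]
mmxmxmmxmmmmxmS ⇒ mmxmxmmxmmmmxmx   [S → x]

S ⇒ mS ⇒ mG ⇒ mPmS ⇒ mmxSmS ⇒ mmxmxXmS ⇒ mmxmxmGmS ⇒ mmxmxmPmSmS ⇒ mmxmxmmxSmSmS ⇒ mmxmxmmxmSmSmS ⇒ mmxmxmmxmmSmSmS ⇒ mmxmxmmxmmGmSmS ⇒ mmxmxmmxmmmmSmS ⇒ mmxmxmmxmmmmxmS ⇒ mmxmxmmxmmmmxmx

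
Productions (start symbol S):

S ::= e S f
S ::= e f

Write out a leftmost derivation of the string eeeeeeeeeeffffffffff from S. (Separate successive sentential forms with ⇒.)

S ⇒ eSf ⇒ eeSff ⇒ eeeSfff ⇒ eeeeSffff ⇒ eeeeeSfffff ⇒ eeeeeeSffffff ⇒ eeeeeeeSfffffff ⇒ eeeeeeeeSffffffff ⇒ eeeeeeeeeSfffffffff ⇒ eeeeeeeeeeffffffffff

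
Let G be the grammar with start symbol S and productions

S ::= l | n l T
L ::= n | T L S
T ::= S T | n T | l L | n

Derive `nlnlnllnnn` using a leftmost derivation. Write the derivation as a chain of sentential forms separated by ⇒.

S ⇒ nlT ⇒ nlnT ⇒ nlnST ⇒ nlnlT ⇒ nlnlST ⇒ nlnlnlTT ⇒ nlnlnllLT ⇒ nlnlnllnT ⇒ nlnlnllnnT ⇒ nlnlnllnnn

S ⇒ nlT   [S ::= n l T]
nlT ⇒ nlnT   [T ::= n T]
nlnT ⇒ nlnST   [T ::= S T]
nlnST ⇒ nlnlT   [S ::= l]
nlnlT ⇒ nlnlST   [T ::= S T]
nlnlST ⇒ nlnlnlTT   [S ::= n l T]
nlnlnlTT ⇒ nlnlnllLT   [T ::= l L]
nlnlnllLT ⇒ nlnlnllnT   [L ::= n]
nlnlnllnT ⇒ nlnlnllnnT   [T ::= n T]
nlnlnllnnT ⇒ nlnlnllnnn   [T ::= n]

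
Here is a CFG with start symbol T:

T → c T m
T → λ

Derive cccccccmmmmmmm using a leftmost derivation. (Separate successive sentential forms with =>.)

T => cTm   [T → c T m]
cTm => ccTmm   [T → c T m]
ccTmm => cccTmmm   [T → c T m]
cccTmmm => ccccTmmmm   [T → c T m]
ccccTmmmm => cccccTmmmmm   [T → c T m]
cccccTmmmmm => ccccccTmmmmmm   [T → c T m]
ccccccTmmmmmm => cccccccTmmmmmmm   [T → c T m]
cccccccTmmmmmmm => cccccccmmmmmmm   [T → λ]

T => cTm => ccTmm => cccTmmm => ccccTmmmm => cccccTmmmmm => ccccccTmmmmmm => cccccccTmmmmmmm => cccccccmmmmmmm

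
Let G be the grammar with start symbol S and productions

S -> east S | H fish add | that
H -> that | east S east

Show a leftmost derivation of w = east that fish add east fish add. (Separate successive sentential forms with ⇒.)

S ⇒ H fish add ⇒ east S east fish add ⇒ east H fish add east fish add ⇒ east that fish add east fish add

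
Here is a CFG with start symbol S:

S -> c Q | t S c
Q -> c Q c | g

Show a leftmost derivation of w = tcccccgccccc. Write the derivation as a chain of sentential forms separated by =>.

S => tSc => tcQc => tccQcc => tcccQccc => tccccQcccc => tcccccQccccc => tcccccgccccc

S => tSc   [S -> t S c]
tSc => tcQc   [S -> c Q]
tcQc => tccQcc   [Q -> c Q c]
tccQcc => tcccQccc   [Q -> c Q c]
tcccQccc => tccccQcccc   [Q -> c Q c]
tccccQcccc => tcccccQccccc   [Q -> c Q c]
tcccccQccccc => tcccccgccccc   [Q -> g]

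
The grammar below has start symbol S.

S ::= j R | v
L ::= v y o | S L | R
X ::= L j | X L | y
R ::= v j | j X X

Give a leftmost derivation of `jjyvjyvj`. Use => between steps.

S => jR => jjXX => jjXLX => jjyLX => jjyRX => jjyvjX => jjyvjXL => jjyvjyL => jjyvjyR => jjyvjyvj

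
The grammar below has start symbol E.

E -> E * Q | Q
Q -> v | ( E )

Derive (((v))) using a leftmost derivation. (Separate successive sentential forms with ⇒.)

E ⇒ Q ⇒ (E) ⇒ (Q) ⇒ ((E)) ⇒ ((Q)) ⇒ (((E))) ⇒ (((Q))) ⇒ (((v)))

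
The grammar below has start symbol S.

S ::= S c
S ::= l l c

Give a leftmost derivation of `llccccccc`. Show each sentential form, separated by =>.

S => Sc => Scc => Sccc => Scccc => Sccccc => Scccccc => llccccccc

S => Sc   [S ::= S c]
Sc => Scc   [S ::= S c]
Scc => Sccc   [S ::= S c]
Sccc => Scccc   [S ::= S c]
Scccc => Sccccc   [S ::= S c]
Sccccc => Scccccc   [S ::= S c]
Scccccc => llccccccc   [S ::= l l c]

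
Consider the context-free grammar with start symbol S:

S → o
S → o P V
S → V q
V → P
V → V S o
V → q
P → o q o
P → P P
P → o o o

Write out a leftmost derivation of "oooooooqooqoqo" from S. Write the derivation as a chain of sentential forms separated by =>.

S => oPV   [S → o P V]
oPV => oPPV   [P → P P]
oPPV => ooooPV   [P → o o o]
ooooPV => oooooooV   [P → o o o]
oooooooV => oooooooVSo   [V → V S o]
oooooooVSo => oooooooqSo   [V → q]
oooooooqSo => oooooooqoPVo   [S → o P V]
oooooooqoPVo => oooooooqooqoVo   [P → o q o]
oooooooqooqoVo => oooooooqooqoqo   [V → q]

S=>oPV=>oPPV=>ooooPV=>oooooooV=>oooooooVSo=>oooooooqSo=>oooooooqoPVo=>oooooooqooqoVo=>oooooooqooqoqo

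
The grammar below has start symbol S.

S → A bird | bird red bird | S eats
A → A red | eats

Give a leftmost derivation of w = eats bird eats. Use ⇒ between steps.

S ⇒ S eats ⇒ A bird eats ⇒ eats bird eats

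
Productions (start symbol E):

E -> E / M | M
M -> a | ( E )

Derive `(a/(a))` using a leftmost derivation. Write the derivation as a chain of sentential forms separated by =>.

E => M   [E -> M]
M => (E)   [M -> ( E )]
(E) => (E/M)   [E -> E / M]
(E/M) => (M/M)   [E -> M]
(M/M) => (a/M)   [M -> a]
(a/M) => (a/(E))   [M -> ( E )]
(a/(E)) => (a/(M))   [E -> M]
(a/(M)) => (a/(a))   [M -> a]

E=>M=>(E)=>(E/M)=>(M/M)=>(a/M)=>(a/(E))=>(a/(M))=>(a/(a))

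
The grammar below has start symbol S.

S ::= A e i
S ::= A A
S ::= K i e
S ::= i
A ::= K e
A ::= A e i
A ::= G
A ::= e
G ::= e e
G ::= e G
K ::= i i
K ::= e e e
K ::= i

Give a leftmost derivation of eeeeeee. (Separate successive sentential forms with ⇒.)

S ⇒ AA ⇒ GA ⇒ eGA ⇒ eeGA ⇒ eeeGA ⇒ eeeeeA ⇒ eeeeeG ⇒ eeeeeee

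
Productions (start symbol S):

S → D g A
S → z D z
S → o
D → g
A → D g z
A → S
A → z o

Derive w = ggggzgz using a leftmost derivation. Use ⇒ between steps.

S ⇒ DgA   [S → D g A]
DgA ⇒ ggA   [D → g]
ggA ⇒ ggS   [A → S]
ggS ⇒ ggDgA   [S → D g A]
ggDgA ⇒ ggggA   [D → g]
ggggA ⇒ ggggS   [A → S]
ggggS ⇒ ggggzDz   [S → z D z]
ggggzDz ⇒ ggggzgz   [D → g]

S ⇒ DgA ⇒ ggA ⇒ ggS ⇒ ggDgA ⇒ ggggA ⇒ ggggS ⇒ ggggzDz ⇒ ggggzgz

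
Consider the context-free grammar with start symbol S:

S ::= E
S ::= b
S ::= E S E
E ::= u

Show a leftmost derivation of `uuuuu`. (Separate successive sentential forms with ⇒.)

S ⇒ ESE ⇒ uSE ⇒ uESEE ⇒ uuSEE ⇒ uuEEE ⇒ uuuEE ⇒ uuuuE ⇒ uuuuu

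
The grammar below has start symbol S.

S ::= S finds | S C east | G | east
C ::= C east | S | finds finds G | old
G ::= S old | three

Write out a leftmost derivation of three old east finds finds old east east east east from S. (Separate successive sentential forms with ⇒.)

S ⇒ S C east ⇒ S C east C east ⇒ S finds C east C east ⇒ S finds finds C east C east ⇒ S C east finds finds C east C east ⇒ G C east finds finds C east C east ⇒ three C east finds finds C east C east ⇒ three old east finds finds C east C east ⇒ three old east finds finds C east east C east ⇒ three old east finds finds old east east C east ⇒ three old east finds finds old east east S east ⇒ three old east finds finds old east east east east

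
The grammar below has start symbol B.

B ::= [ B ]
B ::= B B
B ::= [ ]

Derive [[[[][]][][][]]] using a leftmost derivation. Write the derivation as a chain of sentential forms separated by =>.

B=>[B]=>[[B]]=>[[BB]]=>[[BBB]]=>[[BBBB]]=>[[[B]BBB]]=>[[[BB]BBB]]=>[[[[]B]BBB]]=>[[[[][]]BBB]]=>[[[[][]][]BB]]=>[[[[][]][][]B]]=>[[[[][]][][][]]]

B => [B]   [B ::= [ B ]]
[B] => [[B]]   [B ::= [ B ]]
[[B]] => [[BB]]   [B ::= B B]
[[BB]] => [[BBB]]   [B ::= B B]
[[BBB]] => [[BBBB]]   [B ::= B B]
[[BBBB]] => [[[B]BBB]]   [B ::= [ B ]]
[[[B]BBB]] => [[[BB]BBB]]   [B ::= B B]
[[[BB]BBB]] => [[[[]B]BBB]]   [B ::= [ ]]
[[[[]B]BBB]] => [[[[][]]BBB]]   [B ::= [ ]]
[[[[][]]BBB]] => [[[[][]][]BB]]   [B ::= [ ]]
[[[[][]][]BB]] => [[[[][]][][]B]]   [B ::= [ ]]
[[[[][]][][]B]] => [[[[][]][][][]]]   [B ::= [ ]]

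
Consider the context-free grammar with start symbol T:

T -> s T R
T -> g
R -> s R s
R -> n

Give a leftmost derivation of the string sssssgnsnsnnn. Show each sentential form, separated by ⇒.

T ⇒ sTR   [T -> s T R]
sTR ⇒ ssTRR   [T -> s T R]
ssTRR ⇒ sssTRRR   [T -> s T R]
sssTRRR ⇒ ssssTRRRR   [T -> s T R]
ssssTRRRR ⇒ sssssTRRRRR   [T -> s T R]
sssssTRRRRR ⇒ sssssgRRRRR   [T -> g]
sssssgRRRRR ⇒ sssssgnRRRR   [R -> n]
sssssgnRRRR ⇒ sssssgnsRsRRR   [R -> s R s]
sssssgnsRsRRR ⇒ sssssgnsnsRRR   [R -> n]
sssssgnsnsRRR ⇒ sssssgnsnsnRR   [R -> n]
sssssgnsnsnRR ⇒ sssssgnsnsnnR   [R -> n]
sssssgnsnsnnR ⇒ sssssgnsnsnnn   [R -> n]

T ⇒ sTR ⇒ ssTRR ⇒ sssTRRR ⇒ ssssTRRRR ⇒ sssssTRRRRR ⇒ sssssgRRRRR ⇒ sssssgnRRRR ⇒ sssssgnsRsRRR ⇒ sssssgnsnsRRR ⇒ sssssgnsnsnRR ⇒ sssssgnsnsnnR ⇒ sssssgnsnsnnn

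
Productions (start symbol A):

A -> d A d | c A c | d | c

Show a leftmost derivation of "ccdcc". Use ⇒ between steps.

A ⇒ cAc ⇒ ccAcc ⇒ ccdcc

A ⇒ cAc   [A -> c A c]
cAc ⇒ ccAcc   [A -> c A c]
ccAcc ⇒ ccdcc   [A -> d]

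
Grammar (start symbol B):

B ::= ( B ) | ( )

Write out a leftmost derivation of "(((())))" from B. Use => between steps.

B=>(B)=>((B))=>(((B)))=>(((())))

B => (B)   [B ::= ( B )]
(B) => ((B))   [B ::= ( B )]
((B)) => (((B)))   [B ::= ( B )]
(((B))) => (((())))   [B ::= ( )]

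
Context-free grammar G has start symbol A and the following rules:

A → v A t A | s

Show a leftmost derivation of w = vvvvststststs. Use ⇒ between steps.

A⇒vAtA⇒vvAtAtA⇒vvvAtAtAtA⇒vvvvAtAtAtAtA⇒vvvvstAtAtAtA⇒vvvvststAtAtA⇒vvvvstststAtA⇒vvvvststststA⇒vvvvststststs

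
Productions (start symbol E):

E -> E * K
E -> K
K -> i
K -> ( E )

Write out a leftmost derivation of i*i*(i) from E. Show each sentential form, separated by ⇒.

E ⇒ E*K   [E -> E * K]
E*K ⇒ E*K*K   [E -> E * K]
E*K*K ⇒ K*K*K   [E -> K]
K*K*K ⇒ i*K*K   [K -> i]
i*K*K ⇒ i*i*K   [K -> i]
i*i*K ⇒ i*i*(E)   [K -> ( E )]
i*i*(E) ⇒ i*i*(K)   [E -> K]
i*i*(K) ⇒ i*i*(i)   [K -> i]

E ⇒ E*K ⇒ E*K*K ⇒ K*K*K ⇒ i*K*K ⇒ i*i*K ⇒ i*i*(E) ⇒ i*i*(K) ⇒ i*i*(i)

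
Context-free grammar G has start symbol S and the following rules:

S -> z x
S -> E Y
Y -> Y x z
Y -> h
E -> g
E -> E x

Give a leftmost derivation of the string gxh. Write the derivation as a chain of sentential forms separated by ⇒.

S⇒EY⇒ExY⇒gxY⇒gxh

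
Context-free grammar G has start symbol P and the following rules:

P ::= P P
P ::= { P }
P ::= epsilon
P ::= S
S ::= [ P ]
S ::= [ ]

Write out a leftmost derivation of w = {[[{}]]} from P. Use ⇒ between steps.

P ⇒ {P}   [P ::= { P }]
{P} ⇒ {S}   [P ::= S]
{S} ⇒ {[P]}   [S ::= [ P ]]
{[P]} ⇒ {[S]}   [P ::= S]
{[S]} ⇒ {[[P]]}   [S ::= [ P ]]
{[[P]]} ⇒ {[[{P}]]}   [P ::= { P }]
{[[{P}]]} ⇒ {[[{}]]}   [P ::= epsilon]

P⇒{P}⇒{S}⇒{[P]}⇒{[S]}⇒{[[P]]}⇒{[[{P}]]}⇒{[[{}]]}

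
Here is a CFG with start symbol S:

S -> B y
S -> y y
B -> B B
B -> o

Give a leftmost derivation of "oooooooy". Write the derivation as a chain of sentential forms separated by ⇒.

S ⇒ By   [S -> B y]
By ⇒ BBy   [B -> B B]
BBy ⇒ BBBy   [B -> B B]
BBBy ⇒ BBBBy   [B -> B B]
BBBBy ⇒ BBBBBy   [B -> B B]
BBBBBy ⇒ BBBBBBy   [B -> B B]
BBBBBBy ⇒ BBBBBBBy   [B -> B B]
BBBBBBBy ⇒ oBBBBBBy   [B -> o]
oBBBBBBy ⇒ ooBBBBBy   [B -> o]
ooBBBBBy ⇒ oooBBBBy   [B -> o]
oooBBBBy ⇒ ooooBBBy   [B -> o]
ooooBBBy ⇒ oooooBBy   [B -> o]
oooooBBy ⇒ ooooooBy   [B -> o]
ooooooBy ⇒ oooooooy   [B -> o]

S⇒By⇒BBy⇒BBBy⇒BBBBy⇒BBBBBy⇒BBBBBBy⇒BBBBBBBy⇒oBBBBBBy⇒ooBBBBBy⇒oooBBBBy⇒ooooBBBy⇒oooooBBy⇒ooooooBy⇒oooooooy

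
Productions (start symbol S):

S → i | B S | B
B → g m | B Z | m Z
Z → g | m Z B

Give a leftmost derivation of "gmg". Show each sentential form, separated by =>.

S => B => BZ => gmZ => gmg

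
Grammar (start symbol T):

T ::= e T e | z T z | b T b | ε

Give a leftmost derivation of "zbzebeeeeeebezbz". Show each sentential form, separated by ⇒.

T ⇒ zTz   [T ::= z T z]
zTz ⇒ zbTbz   [T ::= b T b]
zbTbz ⇒ zbzTzbz   [T ::= z T z]
zbzTzbz ⇒ zbzeTezbz   [T ::= e T e]
zbzeTezbz ⇒ zbzebTbezbz   [T ::= b T b]
zbzebTbezbz ⇒ zbzebeTebezbz   [T ::= e T e]
zbzebeTebezbz ⇒ zbzebeeTeebezbz   [T ::= e T e]
zbzebeeTeebezbz ⇒ zbzebeeeTeeebezbz   [T ::= e T e]
zbzebeeeTeeebezbz ⇒ zbzebeeeeeebezbz   [T ::= ε]

T ⇒ zTz ⇒ zbTbz ⇒ zbzTzbz ⇒ zbzeTezbz ⇒ zbzebTbezbz ⇒ zbzebeTebezbz ⇒ zbzebeeTeebezbz ⇒ zbzebeeeTeeebezbz ⇒ zbzebeeeeeebezbz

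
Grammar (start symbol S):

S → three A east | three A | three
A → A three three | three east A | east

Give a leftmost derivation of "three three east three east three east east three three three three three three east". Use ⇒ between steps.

S ⇒ three A east ⇒ three three east A east ⇒ three three east A three three east ⇒ three three east A three three three three east ⇒ three three east A three three three three three three east ⇒ three three east three east A three three three three three three east ⇒ three three east three east three east A three three three three three three east ⇒ three three east three east three east east three three three three three three east

S ⇒ three A east   [S → three A east]
three A east ⇒ three three east A east   [A → three east A]
three three east A east ⇒ three three east A three three east   [A → A three three]
three three east A three three east ⇒ three three east A three three three three east   [A → A three three]
three three east A three three three three east ⇒ three three east A three three three three three three east   [A → A three three]
three three east A three three three three three three east ⇒ three three east three east A three three three three three three east   [A → three east A]
three three east three east A three three three three three three east ⇒ three three east three east three east A three three three three three three east   [A → three east A]
three three east three east three east A three three three three three three east ⇒ three three east three east three east east three three three three three three east   [A → east]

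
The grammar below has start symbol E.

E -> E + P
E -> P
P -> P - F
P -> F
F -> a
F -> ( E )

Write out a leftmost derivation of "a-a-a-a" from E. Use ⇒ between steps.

E ⇒ P   [E -> P]
P ⇒ P-F   [P -> P - F]
P-F ⇒ P-F-F   [P -> P - F]
P-F-F ⇒ P-F-F-F   [P -> P - F]
P-F-F-F ⇒ F-F-F-F   [P -> F]
F-F-F-F ⇒ a-F-F-F   [F -> a]
a-F-F-F ⇒ a-a-F-F   [F -> a]
a-a-F-F ⇒ a-a-a-F   [F -> a]
a-a-a-F ⇒ a-a-a-a   [F -> a]

E⇒P⇒P-F⇒P-F-F⇒P-F-F-F⇒F-F-F-F⇒a-F-F-F⇒a-a-F-F⇒a-a-a-F⇒a-a-a-a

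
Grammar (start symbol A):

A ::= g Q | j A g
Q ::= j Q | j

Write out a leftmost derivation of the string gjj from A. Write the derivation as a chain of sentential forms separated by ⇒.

A ⇒ gQ ⇒ gjQ ⇒ gjj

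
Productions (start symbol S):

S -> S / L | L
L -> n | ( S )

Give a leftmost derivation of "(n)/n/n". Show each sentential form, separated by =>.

S=>S/L=>S/L/L=>L/L/L=>(S)/L/L=>(L)/L/L=>(n)/L/L=>(n)/n/L=>(n)/n/n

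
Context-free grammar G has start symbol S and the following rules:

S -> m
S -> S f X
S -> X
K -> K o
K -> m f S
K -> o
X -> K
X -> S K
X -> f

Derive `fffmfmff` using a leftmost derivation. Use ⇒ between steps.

S ⇒ SfX ⇒ SfXfX ⇒ XfXfX ⇒ ffXfX ⇒ ffSKfX ⇒ ffXKfX ⇒ fffKfX ⇒ fffmfSfX ⇒ fffmfmfX ⇒ fffmfmff

S ⇒ SfX   [S -> S f X]
SfX ⇒ SfXfX   [S -> S f X]
SfXfX ⇒ XfXfX   [S -> X]
XfXfX ⇒ ffXfX   [X -> f]
ffXfX ⇒ ffSKfX   [X -> S K]
ffSKfX ⇒ ffXKfX   [S -> X]
ffXKfX ⇒ fffKfX   [X -> f]
fffKfX ⇒ fffmfSfX   [K -> m f S]
fffmfSfX ⇒ fffmfmfX   [S -> m]
fffmfmfX ⇒ fffmfmff   [X -> f]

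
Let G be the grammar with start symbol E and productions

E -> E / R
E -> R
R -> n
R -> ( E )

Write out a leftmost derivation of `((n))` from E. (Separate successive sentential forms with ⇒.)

E ⇒ R ⇒ (E) ⇒ (R) ⇒ ((E)) ⇒ ((R)) ⇒ ((n))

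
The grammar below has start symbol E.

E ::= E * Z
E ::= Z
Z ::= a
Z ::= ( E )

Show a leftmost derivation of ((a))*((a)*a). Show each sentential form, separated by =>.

E => E*Z => Z*Z => (E)*Z => (Z)*Z => ((E))*Z => ((Z))*Z => ((a))*Z => ((a))*(E) => ((a))*(E*Z) => ((a))*(Z*Z) => ((a))*((E)*Z) => ((a))*((Z)*Z) => ((a))*((a)*Z) => ((a))*((a)*a)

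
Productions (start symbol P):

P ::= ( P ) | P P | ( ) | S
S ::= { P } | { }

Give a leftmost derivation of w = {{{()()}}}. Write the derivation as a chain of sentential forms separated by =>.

P=>S=>{P}=>{S}=>{{P}}=>{{S}}=>{{{P}}}=>{{{PP}}}=>{{{()P}}}=>{{{()()}}}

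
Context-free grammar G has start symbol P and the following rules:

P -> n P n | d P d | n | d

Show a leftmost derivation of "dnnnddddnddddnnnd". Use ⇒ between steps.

P⇒dPd⇒dnPnd⇒dnnPnnd⇒dnnnPnnnd⇒dnnndPdnnnd⇒dnnnddPddnnnd⇒dnnndddPdddnnnd⇒dnnnddddPddddnnnd⇒dnnnddddnddddnnnd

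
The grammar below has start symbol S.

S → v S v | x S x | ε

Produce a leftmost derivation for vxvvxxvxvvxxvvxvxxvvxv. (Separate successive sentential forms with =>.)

S => vSv => vxSxv => vxvSvxv => vxvvSvvxv => vxvvxSxvvxv => vxvvxxSxxvvxv => vxvvxxvSvxxvvxv => vxvvxxvxSxvxxvvxv => vxvvxxvxvSvxvxxvvxv => vxvvxxvxvvSvvxvxxvvxv => vxvvxxvxvvxSxvvxvxxvvxv => vxvvxxvxvvxxvvxvxxvvxv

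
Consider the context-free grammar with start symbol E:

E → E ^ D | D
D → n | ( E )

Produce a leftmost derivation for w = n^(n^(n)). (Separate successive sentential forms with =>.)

E => E^D => D^D => n^D => n^(E) => n^(E^D) => n^(D^D) => n^(n^D) => n^(n^(E)) => n^(n^(D)) => n^(n^(n))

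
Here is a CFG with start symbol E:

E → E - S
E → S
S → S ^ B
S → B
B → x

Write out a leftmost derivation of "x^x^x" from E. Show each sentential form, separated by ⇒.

E ⇒ S ⇒ S^B ⇒ S^B^B ⇒ B^B^B ⇒ x^B^B ⇒ x^x^B ⇒ x^x^x

E ⇒ S   [E → S]
S ⇒ S^B   [S → S ^ B]
S^B ⇒ S^B^B   [S → S ^ B]
S^B^B ⇒ B^B^B   [S → B]
B^B^B ⇒ x^B^B   [B → x]
x^B^B ⇒ x^x^B   [B → x]
x^x^B ⇒ x^x^x   [B → x]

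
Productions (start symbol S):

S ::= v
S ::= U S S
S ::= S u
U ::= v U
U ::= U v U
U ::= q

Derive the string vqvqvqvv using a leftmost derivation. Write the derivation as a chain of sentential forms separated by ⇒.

S ⇒ USS   [S ::= U S S]
USS ⇒ UvUSS   [U ::= U v U]
UvUSS ⇒ UvUvUSS   [U ::= U v U]
UvUvUSS ⇒ vUvUvUSS   [U ::= v U]
vUvUvUSS ⇒ vqvUvUSS   [U ::= q]
vqvUvUSS ⇒ vqvqvUSS   [U ::= q]
vqvqvUSS ⇒ vqvqvqSS   [U ::= q]
vqvqvqSS ⇒ vqvqvqvS   [S ::= v]
vqvqvqvS ⇒ vqvqvqvv   [S ::= v]

S ⇒ USS ⇒ UvUSS ⇒ UvUvUSS ⇒ vUvUvUSS ⇒ vqvUvUSS ⇒ vqvqvUSS ⇒ vqvqvqSS ⇒ vqvqvqvS ⇒ vqvqvqvv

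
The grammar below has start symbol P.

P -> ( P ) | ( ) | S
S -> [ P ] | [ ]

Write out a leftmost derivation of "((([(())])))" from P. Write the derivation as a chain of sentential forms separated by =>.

P => (P) => ((P)) => (((P))) => (((S))) => ((([P]))) => ((([(P)]))) => ((([(())])))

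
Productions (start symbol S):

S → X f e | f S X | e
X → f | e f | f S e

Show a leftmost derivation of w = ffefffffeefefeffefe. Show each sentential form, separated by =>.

S => fSX => ffSXX => ffeXX => ffefSeX => ffeffSXeX => ffefffSXXeX => ffefffXfeXXeX => ffefffffeXXeX => ffefffffeefXeX => ffefffffeefefeX => ffefffffeefefefSe => ffefffffeefefeffSXe => ffefffffeefefeffeXe => ffefffffeefefeffefe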